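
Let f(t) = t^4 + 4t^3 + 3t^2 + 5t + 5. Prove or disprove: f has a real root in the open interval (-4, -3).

Such a root exists.

f(-4) = 33 and f(-3) = -10, which have opposite signs.
Since f is a polynomial it is continuous on [-4, -3].
By the Intermediate Value Theorem, f takes the value 0 somewhere in the open interval.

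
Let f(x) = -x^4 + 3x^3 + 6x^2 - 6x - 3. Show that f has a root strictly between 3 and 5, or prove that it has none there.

Yes, f has a root in the interval.

f(3) = 33 and f(5) = -133, which have opposite signs.
As a polynomial, f is continuous on every closed interval.
By the Intermediate Value Theorem f must vanish at some point of (3, 5).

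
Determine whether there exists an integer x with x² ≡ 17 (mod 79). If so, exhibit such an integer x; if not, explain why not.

79 is prime, so by Euler's criterion 17 is a square mod 79 iff 17^((79−1)/2) = 17^39 ≡ 1 (mod 79).
Squaring successively (mod 79): 17^2 = 289 ≡ 52; 17^4 ≡ 52² = 2704 ≡ 18; 17^8 ≡ 18² = 324 ≡ 8; 17^16 ≡ 8² = 64 ≡ 64; 17^32 ≡ 64² = 4096 ≡ 67.
Since 39 = 32 + 4 + 2 + 1, 17^39 ≡ 67 · 18 · 52 · 17; multiplying out mod 79: 67·18 = 1206 ≡ 21, then 21·52 = 1092 ≡ 65, then 65·17 = 1105 ≡ 78. Thus 17^39 ≡ 78 ≡ −1 (mod 79).
By Euler's criterion 17 is a quadratic non-residue mod 79: no x satisfies x² ≡ 17 (mod 79).

No, no such integer exists.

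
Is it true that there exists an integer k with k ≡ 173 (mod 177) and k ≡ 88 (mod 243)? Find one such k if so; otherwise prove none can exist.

There is no such integer.

Reduce both congruences modulo 3, which divides 177 and 243: they say k ≡ 173 (mod 3) and k ≡ 88 (mod 3).
These are incompatible: 173 − 88 = 85 is not divisible by 3.
Therefore no such k exists.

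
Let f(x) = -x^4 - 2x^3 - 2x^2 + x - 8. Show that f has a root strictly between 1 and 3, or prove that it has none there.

No such root exists.

The endpoint values f(1) = -12 and f(3) = -158 are both negative. Claim: f(x) < 0 for every x in (1, 3).
Substitute x = 1 + u, where 0 < u < 2 on the interval. Expanding, f(1 + u) = -u^4 - 6u^3 - 14u^2 - 13u - 12.
The nonzero coefficients here are all negative, so for u > 0 every term is negative (or zero), and the constant term -12 is strictly negative.
Therefore f(x) < 0 throughout (1, 3), and f has no zero there.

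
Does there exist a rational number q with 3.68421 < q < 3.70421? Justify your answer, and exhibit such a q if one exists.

Multiplying by 10: 10·3.68421 = 36.84210 and 10·3.70421 = 37.04210, so the integer 37 lies strictly between them.
Dividing back, 3.68421 < 37/10 < 3.70421, and 37/10 is rational.

q = 37/10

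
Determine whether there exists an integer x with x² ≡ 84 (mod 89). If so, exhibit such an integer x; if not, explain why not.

x = 66 works: 66² = 4356, and 4356 − 84 = 4272 = 48·89.

x = 66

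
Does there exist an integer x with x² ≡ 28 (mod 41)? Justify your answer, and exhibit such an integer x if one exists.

41 is prime, so by Euler's criterion 28 is a square mod 41 iff 28^((41−1)/2) = 28^20 ≡ 1 (mod 41).
Squaring successively (mod 41): 28^2 = 784 ≡ 5; 28^4 ≡ 5² = 25 ≡ 25; 28^8 ≡ 25² = 625 ≡ 10; 28^16 ≡ 10² = 100 ≡ 18.
Since 20 = 16 + 4, 28^20 ≡ 18 · 25; multiplying out mod 41: 18·25 = 450 ≡ 40. Thus 28^20 ≡ 40 ≡ −1 (mod 41).
By Euler's criterion 28 is a quadratic non-residue mod 41: no x satisfies x² ≡ 28 (mod 41).

There is no such integer.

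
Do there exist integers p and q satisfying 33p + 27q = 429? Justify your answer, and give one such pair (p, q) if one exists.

p = 4, q = 11

Every value of 33p + 27q is a multiple of gcd(33, 27) = 3; since 3 ∣ 429, solutions exist.
Dividing through by 3 reduces the equation to 11p + 9q = 143.
Run the Euclidean algorithm on 11 and 9: 11 = 1·9 + 2, 9 = 4·2 + 1, 2 = 2·1 + 0.
Working back up the chain: 1 = 9 − 4·2 = 9 − 4·(11 − 1·9) = −4·11 + 5·9. So 11·(-4) + 9·5 = 1.
Multiplying through by 143: p = (-4)·143 = -572, q = 5·143 = 715 is a solution.
The general solution is p = -572 + 9k, q = 715 − 11k; taking k = 64 gives the smaller pair p = 4, q = 11.
Indeed 33·4 + 27·11 = 132 + 297 = 429.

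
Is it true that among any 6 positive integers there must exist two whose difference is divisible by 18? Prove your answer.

Try 6 consecutive integers, 86, 87, …, 91. Their remainders mod 18 are 14, 15, 16, 17, 0, 1 — pairwise different, as any 6 ≤ 18 consecutive integers have distinct residues.
No two share a residue, so no pair has difference divisible by 18; the claim fails for this set.

No, the set {86, 87, 88, 89, 90, 91} is a counterexample.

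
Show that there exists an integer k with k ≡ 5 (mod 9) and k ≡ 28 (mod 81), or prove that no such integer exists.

Reduce both congruences modulo 9, which divides 9 and 81: they say k ≡ 5 (mod 9) and k ≡ 28 (mod 9).
But 5 mod 9 = 5 while 28 mod 9 = 1, a contradiction.
So no integer satisfies both congruences.

There is no such integer.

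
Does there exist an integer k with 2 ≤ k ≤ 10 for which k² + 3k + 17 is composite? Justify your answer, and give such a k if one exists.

k = 4

At k = 4: 4² + 3·4 + 17 = 45 = 3·15, which is composite.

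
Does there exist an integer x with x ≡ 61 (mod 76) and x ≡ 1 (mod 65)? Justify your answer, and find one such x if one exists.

The moduli 76 and 65 are coprime, so by the Chinese Remainder Theorem a unique solution modulo 4940 exists.
Write x = 61 + 76t and require 61 + 76t ≡ 1 (mod 65), i.e. 76t ≡ 5 (mod 65).
76 ≡ 11 (mod 65), so this reads 11t ≡ 5 (mod 65). Invert 11 mod 65 by the Euclidean algorithm: 65 = 5·11 + 10, 11 = 1·10 + 1, 10 = 10·1 + 0; back-substituting, 1 = 11 − 1·10 = 11 − (65 − 5·11) = −65 + 6·11. Hence 11·6 ≡ 1, so 11⁻¹ ≡ 6 (mod 65).
Therefore t ≡ 6·5 = 30 (mod 65).
Taking t = 30 gives x = 61 + 76·30 = 2341.
Check: 2341 mod 76 = 61, 2341 mod 65 = 1. ✓

x = 2341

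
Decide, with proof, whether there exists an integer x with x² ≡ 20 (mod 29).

x = 22 works: 22² = 484, and 484 − 20 = 464 = 16·29.

x = 22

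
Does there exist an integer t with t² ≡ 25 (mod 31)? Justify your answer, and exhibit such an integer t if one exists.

Take t = 5. Then 5² = 25, and since 0 ≤ 25 < 31 this is already reduced: 5² ≡ 25 (mod 31).

t = 5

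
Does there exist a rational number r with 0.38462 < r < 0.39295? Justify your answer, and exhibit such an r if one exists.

Multiplying by 18: 18·0.38462 = 6.92316 and 18·0.39295 = 7.07310, so the integer 7 lies strictly between them.
So r = 7/18 works: it is a ratio of integers, and dividing 18·0.38462 < 7 < 18·0.39295 through by 18 gives 0.38462 < 7/18 < 0.39295.

r = 7/18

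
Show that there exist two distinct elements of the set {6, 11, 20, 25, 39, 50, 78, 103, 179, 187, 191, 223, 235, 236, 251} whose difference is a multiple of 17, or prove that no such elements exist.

Residues mod 17: 6↦6, 11↦11, 20↦3, 25↦8, 39↦5, 50↦16, 78↦10, 103↦1, 179↦9, 187↦0, 191↦4, 223↦2, 235↦14, 236↦15, 251↦13.
These 15 residues are pairwise different, hence no difference of two elements is divisible by 17.

There is no such pair.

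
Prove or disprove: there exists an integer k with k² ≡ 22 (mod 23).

There is no such integer.

Apply Euler's criterion with the prime 23: 22 is a quadratic residue iff 22^11 ≡ 1 (mod 23), and a non-residue iff it is ≡ −1.
Repeated squaring mod 23: 22^2 = 484 ≡ 1; 22^4 ≡ 1² = 1 ≡ 1; 22^8 ≡ 1² = 1 ≡ 1.
Since 11 = 8 + 2 + 1, 22^11 ≡ 1 · 1 · 22; multiplying out mod 23: 1·1 = 1 ≡ 1, then 1·22 = 22 ≡ 22. Thus 22^11 ≡ 22 ≡ −1 (mod 23).
By Euler's criterion 22 is a quadratic non-residue mod 23: no k satisfies k² ≡ 22 (mod 23).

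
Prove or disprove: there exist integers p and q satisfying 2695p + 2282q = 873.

No such integers exist.

gcd(2695, 2282) = 7, so every integer of the form 2695p + 2282q is a multiple of 7.
But 873 is not a multiple of 7 (it leaves remainder 5).
Therefore 2695p + 2282q = 873 has no solution in integers.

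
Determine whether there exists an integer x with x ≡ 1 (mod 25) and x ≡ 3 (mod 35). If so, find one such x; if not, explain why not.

gcd(25, 35) = 5. If x ≡ 1 (mod 25) and x ≡ 3 (mod 35), then x ≡ 1 (mod 5) and x ≡ 3 (mod 5).
However 1 ≡ 1 and 3 ≡ 3 (mod 5), and 1 ≠ 3.
So no integer satisfies both congruences.

No, no such integer exists.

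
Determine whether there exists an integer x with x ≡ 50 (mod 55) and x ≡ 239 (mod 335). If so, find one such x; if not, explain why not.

Both moduli are multiples of 5 = gcd(55, 335), so any solution would satisfy x ≡ 50 and x ≡ 239 modulo 5 simultaneously.
However 50 ≡ 0 and 239 ≡ 4 (mod 5), and 0 ≠ 4.
Therefore no such x exists.

No, no such integer exists.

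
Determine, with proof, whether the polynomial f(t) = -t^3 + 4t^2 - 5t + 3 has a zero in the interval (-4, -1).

No such root exists.

f(-4) = 151 and f(-1) = 13, both positive, so a sign-change argument is unavailable; we show f keeps this sign on the whole interval.
Shift to the endpoint -1: with t = -1 − u (0 < u < 3), one computes f(-1 − u) = u^3 + 7u^2 + 16u + 13.
All 4 nonzero coefficients of this polynomial in u are positive; hence for u > 0 the value is a sum of positive terms (the constant 13 among them).
So f is strictly positive on (-4, -1); no root exists in the interval.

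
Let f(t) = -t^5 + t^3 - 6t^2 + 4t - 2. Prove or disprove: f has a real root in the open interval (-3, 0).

Yes, f has a root in the interval.

f(-3) = 148 and f(0) = -2, which have opposite signs.
f is continuous everywhere (it is a polynomial), in particular on [-3, 0].
By the Intermediate Value Theorem f must vanish at some point of (-3, 0).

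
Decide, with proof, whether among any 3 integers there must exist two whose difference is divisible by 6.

No; for instance {13, 14, 15} is a counterexample.

Take the 3 consecutive integers 13, 14, 15: their residues mod 6 are all distinct because 3 ≤ 6.
Any two of them differ by at most 2 < 6 and by at least 1, so no difference is a multiple of 6.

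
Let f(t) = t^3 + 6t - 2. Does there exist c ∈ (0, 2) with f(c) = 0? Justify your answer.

f(0) = -2 and f(2) = 18, which have opposite signs.
As a polynomial, f is continuous on every closed interval.
By the Intermediate Value Theorem, f takes the value 0 somewhere in the open interval.

Yes, f has a root in the interval.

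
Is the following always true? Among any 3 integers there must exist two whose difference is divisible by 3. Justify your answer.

Try 3 consecutive integers, 3, 4, 5. Their remainders mod 3 are 0, 1, 2 — pairwise different, as any 3 ≤ 3 consecutive integers have distinct residues.
No two share a residue, so no pair has difference divisible by 3; the claim fails for this set.

No, the set {3, 4, 5} is a counterexample.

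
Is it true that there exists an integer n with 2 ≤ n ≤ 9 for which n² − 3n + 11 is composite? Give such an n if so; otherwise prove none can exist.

At n = 2: 2² − 3·2 + 11 = 9 = 3·3, which is composite.

n = 2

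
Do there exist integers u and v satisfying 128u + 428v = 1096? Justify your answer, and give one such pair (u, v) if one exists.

Every value of 128u + 428v is a multiple of gcd(128, 428) = 4; since 4 ∣ 1096, solutions exist.
Dividing through by 4 reduces the equation to 32u + 107v = 274.
Euclidean algorithm: 107 = 3·32 + 11, 32 = 2·11 + 10, 11 = 1·10 + 1, 10 = 10·1 + 0.
Unwinding: 1 = 11 − 1·10 = 11 − (32 − 2·11) = −32 + 3·11 = −32 + 3·(107 − 3·32) = 3·107 − 10·32, i.e. 32·(-10) + 107·3 = 1.
Multiplying through by 274: u = (-10)·274 = -2740, v = 3·274 = 822 is a solution.
The general solution is u = -2740 + 107k, v = 822 − 32k; taking k = 26 gives the smaller pair u = 42, v = -10.
Check: 128·42 + 428·(-10) = 5376 − 4280 = 1096. ✓

u = 42, v = -10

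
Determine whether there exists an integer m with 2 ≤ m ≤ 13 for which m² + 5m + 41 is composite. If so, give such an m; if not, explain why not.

m = 8

At m = 8: 8² + 5·8 + 41 = 145 = 5·29, which is composite.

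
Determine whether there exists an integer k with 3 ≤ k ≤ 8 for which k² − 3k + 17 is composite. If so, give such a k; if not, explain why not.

k = 5

At k = 5: 5² − 3·5 + 17 = 27 = 3·9, which is composite.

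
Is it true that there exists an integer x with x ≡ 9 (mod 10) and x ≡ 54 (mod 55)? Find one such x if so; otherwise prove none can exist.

x = 109

The moduli are not coprime: gcd(10, 55) = 5. Compatibility requires 5 ∣ (54 − 9) = 45, which holds, so solutions exist.
Write x = 9 + 10t. Then 10t ≡ 54 − 9 ≡ 45 (mod 55); dividing through by 5 gives 2t ≡ 9 (mod 11).
To invert 2 modulo 11: 11 = 5·2 + 1, 2 = 2·1 + 0, and unwinding, 1 = 11 − 5·2. Thus 2⁻¹ ≡ -5 ≡ 6 (mod 11).
Multiplying by 6: t ≡ 6·9 = 54 ≡ 10 (mod 11).
Then x = 9 + 10·10 = 109.
Verify: 109 = 10·10 + 9 and 109 = 1·55 + 54. ✓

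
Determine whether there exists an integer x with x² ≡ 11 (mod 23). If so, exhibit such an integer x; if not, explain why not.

Apply Euler's criterion with the prime 23: 11 is a quadratic residue iff 11^11 ≡ 1 (mod 23), and a non-residue iff it is ≡ −1.
Repeated squaring mod 23: 11^2 = 121 ≡ 6; 11^4 ≡ 6² = 36 ≡ 13; 11^8 ≡ 13² = 169 ≡ 8.
Since 11 = 8 + 2 + 1, 11^11 ≡ 8 · 6 · 11; multiplying out mod 23: 8·6 = 48 ≡ 2, then 2·11 = 22 ≡ 22. Thus 11^11 ≡ 22 ≡ −1 (mod 23).
The value −1 means 11 is a non-residue modulo 23, so x² ≡ 11 (mod 23) is impossible.

No, no such integer exists.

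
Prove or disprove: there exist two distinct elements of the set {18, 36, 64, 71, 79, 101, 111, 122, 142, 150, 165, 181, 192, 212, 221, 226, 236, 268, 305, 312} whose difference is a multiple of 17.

64 mod 17 = 13 and 268 mod 17 = 13, so 268 − 64 = 204 = 12·17.

The pair (64, 268) works.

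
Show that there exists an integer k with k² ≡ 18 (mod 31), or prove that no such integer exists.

k = 24

k = 24 works: 24² = 576, and 576 − 18 = 558 = 18·31.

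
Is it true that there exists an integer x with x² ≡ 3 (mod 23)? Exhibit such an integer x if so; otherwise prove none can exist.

Take x = 16. Then 16² = 256 = 11·23 + 3, so 16² ≡ 3 (mod 23).

x = 16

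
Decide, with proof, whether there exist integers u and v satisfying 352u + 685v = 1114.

352 and 685 are coprime, so 352u + 685v ranges over all of ℤ.
Dividing repeatedly: 685 = 1·352 + 333, 352 = 1·333 + 19, 333 = 17·19 + 10, 19 = 1·10 + 9, 10 = 1·9 + 1, 9 = 9·1 + 0.
Unwinding: 1 = 10 − 1·9 = 10 − (19 − 1·10) = −19 + 2·10 = −19 + 2·(333 − 17·19) = 2·333 − 35·19 = 2·333 − 35·(352 − 1·333) = −35·352 + 37·333 = −35·352 + 37·(685 − 1·352) = 37·685 − 72·352, i.e. 352·(-72) + 685·37 = 1.
Scaling by 1114 gives the particular solution (u, v) = (-80208, 41218).
Shifting by a multiple of (685, −352) keeps it a solution: u = -80208 + 118·685 = 622, v = 41218 − 118·352 = -318.
Check: 352·622 + 685·(-318) = 218944 − 217830 = 1114. ✓

u = 622, v = -318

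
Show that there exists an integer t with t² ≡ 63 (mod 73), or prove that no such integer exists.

There is no such integer.

Apply Euler's criterion with the prime 73: 63 is a quadratic residue iff 63^36 ≡ 1 (mod 73), and a non-residue iff it is ≡ −1.
Squaring successively (mod 73): 63^2 = 3969 ≡ 27; 63^4 ≡ 27² = 729 ≡ 72; 63^8 ≡ 72² = 5184 ≡ 1; 63^16 ≡ 1² = 1 ≡ 1; 63^32 ≡ 1² = 1 ≡ 1.
Since 36 = 32 + 4, 63^36 ≡ 1 · 72; multiplying out mod 73: 1·72 = 72 ≡ 72. Thus 63^36 ≡ 72 ≡ −1 (mod 73).
The value −1 means 63 is a non-residue modulo 73, so t² ≡ 63 (mod 73) is impossible.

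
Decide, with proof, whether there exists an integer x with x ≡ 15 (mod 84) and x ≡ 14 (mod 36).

Reduce both congruences modulo 12, which divides 84 and 36: they say x ≡ 15 (mod 12) and x ≡ 14 (mod 12).
These are incompatible: 15 − 14 = 1 is not divisible by 12.
Hence the system has no solution.

No, no such integer exists.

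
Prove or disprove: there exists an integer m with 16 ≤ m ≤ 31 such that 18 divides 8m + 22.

At m = 22 we get 8·22 + 22 = 198, and 198 = 18·11.

m = 22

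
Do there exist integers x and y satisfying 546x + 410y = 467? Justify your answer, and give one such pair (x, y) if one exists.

No, no such integers exist.

Both 546 and 410 are divisible by gcd(546, 410) = 2, hence so is any combination 546x + 410y.
But 467 is not a multiple of 2 (it leaves remainder 1).
So the equation is unsolvable over ℤ.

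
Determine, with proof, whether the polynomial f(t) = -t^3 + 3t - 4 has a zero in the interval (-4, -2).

Yes, f has a root in the interval.

f(-4) = 48 and f(-2) = -2, which have opposite signs.
As a polynomial, f is continuous on every closed interval.
By the Intermediate Value Theorem f must vanish at some point of (-4, -2).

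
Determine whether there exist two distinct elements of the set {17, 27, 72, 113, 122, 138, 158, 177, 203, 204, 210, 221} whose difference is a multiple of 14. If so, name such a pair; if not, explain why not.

Two integers differ by a multiple of 14 exactly when they have the same residue mod 14. The residues are 17↦3, 27↦13, 72↦2, 113↦1, 122↦10, 138↦12, 158↦4, 177↦9, 203↦7, 204↦8, 210↦0, 221↦11.
No residue repeats among the 12 elements, so no pair has difference ≡ 0 (mod 14).

No, no such pair exists.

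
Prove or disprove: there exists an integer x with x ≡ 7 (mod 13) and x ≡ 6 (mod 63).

x = 384

Since 13 and 63 share no common factor, CRT says the pair of congruences has a solution (unique mod 819).
Any solution of the first congruence is x = 7 + 13t; substituting into the second, 13t ≡ 6 − 7 ≡ 62 (mod 63).
To invert 13 modulo 63: 63 = 4·13 + 11, 13 = 1·11 + 2, 11 = 5·2 + 1, 2 = 2·1 + 0, and unwinding, 1 = 11 − 5·2 = 11 − 5·(13 − 1·11) = −5·13 + 6·11 = −5·13 + 6·(63 − 4·13) = 6·63 − 29·13. Thus 13⁻¹ ≡ -29 ≡ 34 (mod 63).
Therefore t ≡ 34·62 = 2108 ≡ 29 (mod 63).
With t = 29: x = 7 + 13·29 = 384.
Verify: 384 = 29·13 + 7 and 384 = 6·63 + 6. ✓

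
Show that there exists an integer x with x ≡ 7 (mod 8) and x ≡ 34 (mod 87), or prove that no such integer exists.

The moduli 8 and 87 are coprime, so by the Chinese Remainder Theorem a unique solution modulo 696 exists.
Any solution of the first congruence is x = 7 + 8t; substituting into the second, 8t ≡ 34 − 7 ≡ 27 (mod 87).
Invert 8 mod 87 by the Euclidean algorithm: 87 = 10·8 + 7, 8 = 1·7 + 1, 7 = 7·1 + 0; back-substituting, 1 = 8 − 1·7 = 8 − (87 − 10·8) = −87 + 11·8. Hence 8·11 ≡ 1, so 8⁻¹ ≡ 11 (mod 87).
Multiplying by 11: t ≡ 11·27 = 297 ≡ 36 (mod 87).
Taking t = 36 gives x = 7 + 8·36 = 295.
Verify: 295 = 36·8 + 7 and 295 = 3·87 + 34. ✓

x = 295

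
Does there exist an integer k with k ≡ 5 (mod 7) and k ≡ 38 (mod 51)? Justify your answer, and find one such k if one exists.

Since 7 and 51 share no common factor, CRT says the pair of congruences has a solution (unique mod 357).
Any solution of the first congruence is k = 5 + 7t; substituting into the second, 7t ≡ 38 − 5 ≡ 33 (mod 51).
To invert 7 modulo 51: 51 = 7·7 + 2, 7 = 3·2 + 1, 2 = 2·1 + 0, and unwinding, 1 = 7 − 3·2 = 7 − 3·(51 − 7·7) = −3·51 + 22·7. Thus 7⁻¹ ≡ 22 (mod 51).
Therefore t ≡ 22·33 = 726 ≡ 12 (mod 51).
With t = 12: k = 5 + 7·12 = 89.
Indeed 89 ≡ 5 (mod 7) and 89 ≡ 38 (mod 51).

k = 89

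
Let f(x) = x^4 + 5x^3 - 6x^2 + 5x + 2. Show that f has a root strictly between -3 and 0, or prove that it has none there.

f(-3) = -121 and f(0) = 2, which have opposite signs.
Since f is a polynomial it is continuous on [-3, 0].
By the Intermediate Value Theorem, f takes the value 0 somewhere in the open interval.

Yes, f has a root in the interval.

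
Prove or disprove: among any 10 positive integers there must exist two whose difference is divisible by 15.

No; for instance {63, 64, 65, 66, 67, 68, 69, 70, 71, 72} is a counterexample.

Take the 10 consecutive integers 63, 64, …, 72: their residues mod 15 are all distinct because 10 ≤ 15.
Any two of them differ by at most 9 < 15 and by at least 1, so no difference is a multiple of 15.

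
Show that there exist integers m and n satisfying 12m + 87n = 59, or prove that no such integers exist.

No, no such integers exist.

Both 12 and 87 are divisible by gcd(12, 87) = 3, hence so is any combination 12m + 87n.
But 59 = 3·19 + 2, so 3 ∤ 59.
So the equation is unsolvable over ℤ.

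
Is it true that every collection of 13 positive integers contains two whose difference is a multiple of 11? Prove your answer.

Yes, this is always true.

There are exactly 11 possible remainders on division by 11.
With 13 integers and only 11 classes, the pigeonhole principle forces two of them, say a and b, into the same class.
Then a ≡ b (mod 11), i.e. 11 ∣ (a − b).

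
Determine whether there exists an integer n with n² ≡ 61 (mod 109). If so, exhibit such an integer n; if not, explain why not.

n = 72

Take n = 72. Then 72² = 5184 = 47·109 + 61, so 72² ≡ 61 (mod 109).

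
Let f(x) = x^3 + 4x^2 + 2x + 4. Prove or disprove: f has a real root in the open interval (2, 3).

f(2) = 32 and f(3) = 73, both positive, so a sign-change argument is unavailable; we show f keeps this sign on the whole interval.
Substitute x = 2 + u, where 0 < u < 1 on the interval. Expanding, f(2 + u) = u^3 + 10u^2 + 30u + 32.
The nonzero coefficients here are all positive, so for u > 0 every term is positive (or zero), and the constant term 32 is strictly positive.
Therefore f(x) > 0 throughout (2, 3), and f has no zero there.

No.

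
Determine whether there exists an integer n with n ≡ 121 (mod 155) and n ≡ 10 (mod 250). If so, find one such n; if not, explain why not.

Reduce both congruences modulo 5, which divides 155 and 250: they say n ≡ 121 (mod 5) and n ≡ 10 (mod 5).
These are incompatible: 121 − 10 = 111 is not divisible by 5.
Therefore no such n exists.

No, no such integer exists.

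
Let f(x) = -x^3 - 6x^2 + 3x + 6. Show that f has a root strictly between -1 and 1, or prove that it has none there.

f(-1) = -2 and f(1) = 2, which have opposite signs.
Since f is a polynomial it is continuous on [-1, 1].
By the Intermediate Value Theorem f must vanish at some point of (-1, 1).

Such a root exists.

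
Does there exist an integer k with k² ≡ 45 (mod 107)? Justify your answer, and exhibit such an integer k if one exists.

No, no such integer exists.

Apply Euler's criterion with the prime 107: 45 is a quadratic residue iff 45^53 ≡ 1 (mod 107), and a non-residue iff it is ≡ −1.
Repeated squaring mod 107: 45^2 = 2025 ≡ 99; 45^4 ≡ 99² = 9801 ≡ 64; 45^8 ≡ 64² = 4096 ≡ 30; 45^16 ≡ 30² = 900 ≡ 44; 45^32 ≡ 44² = 1936 ≡ 10.
Since 53 = 32 + 16 + 4 + 1, 45^53 ≡ 10 · 44 · 64 · 45; multiplying out mod 107: 10·44 = 440 ≡ 12, then 12·64 = 768 ≡ 19, then 19·45 = 855 ≡ 106. Thus 45^53 ≡ 106 ≡ −1 (mod 107).
By Euler's criterion 45 is a quadratic non-residue mod 107: no k satisfies k² ≡ 45 (mod 107).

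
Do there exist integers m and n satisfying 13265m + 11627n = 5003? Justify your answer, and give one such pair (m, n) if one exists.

No, no such integers exist.

Both 13265 and 11627 are divisible by gcd(13265, 11627) = 7, hence so is any combination 13265m + 11627n.
But 5003 = 7·714 + 5, so 7 ∤ 5003.
So the equation is unsolvable over ℤ.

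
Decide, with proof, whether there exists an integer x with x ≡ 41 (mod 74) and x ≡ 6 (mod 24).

Both moduli are multiples of 2 = gcd(74, 24), so any solution would satisfy x ≡ 41 and x ≡ 6 modulo 2 simultaneously.
But 41 mod 2 = 1 while 6 mod 2 = 0, a contradiction.
Hence the system has no solution.

No such integer exists.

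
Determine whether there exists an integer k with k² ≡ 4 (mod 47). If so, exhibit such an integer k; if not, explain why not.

Take k = 45. Then 45² = 2025 = 43·47 + 4, so 45² ≡ 4 (mod 47).

k = 45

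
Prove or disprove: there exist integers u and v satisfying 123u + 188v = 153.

Since gcd(123, 188) = 1, every integer is an integer combination of 123 and 188.
Dividing repeatedly: 188 = 1·123 + 65, 123 = 1·65 + 58, 65 = 1·58 + 7, 58 = 8·7 + 2, 7 = 3·2 + 1, 2 = 2·1 + 0.
Back-substituting, 1 = 7 − 3·2 = 7 − 3·(58 − 8·7) = −3·58 + 25·7 = −3·58 + 25·(65 − 1·58) = 25·65 − 28·58 = 25·65 − 28·(123 − 1·65) = −28·123 + 53·65 = −28·123 + 53·(188 − 1·123) = 53·188 − 81·123; that is, 123·(-81) + 188·53 = 1.
Scaling by 153 gives the particular solution (u, v) = (-12393, 8109).
Shifting by a multiple of (188, −123) keeps it a solution: u = -12393 + 66·188 = 15, v = 8109 − 66·123 = -9.
Check: 123·15 + 188·(-9) = 1845 − 1692 = 153. ✓

u = 15, v = -9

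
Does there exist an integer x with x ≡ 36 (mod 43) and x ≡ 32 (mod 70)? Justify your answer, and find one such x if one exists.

gcd(43, 70) = 1, so the Chinese Remainder Theorem guarantees exactly one residue class mod 3010 satisfying both.
Any solution of the first congruence is x = 36 + 43t; substituting into the second, 43t ≡ 32 − 36 ≡ 66 (mod 70).
Invert 43 mod 70 by the Euclidean algorithm: 70 = 1·43 + 27, 43 = 1·27 + 16, 27 = 1·16 + 11, 16 = 1·11 + 5, 11 = 2·5 + 1, 5 = 5·1 + 0; back-substituting, 1 = 11 − 2·5 = 11 − 2·(16 − 1·11) = −2·16 + 3·11 = −2·16 + 3·(27 − 1·16) = 3·27 − 5·16 = 3·27 − 5·(43 − 1·27) = −5·43 + 8·27 = −5·43 + 8·(70 − 1·43) = 8·70 − 13·43. Hence 43·(-13) ≡ 1, so 43⁻¹ ≡ -13 ≡ 57 (mod 70).
Multiplying by 57: t ≡ 57·66 = 3762 ≡ 52 (mod 70).
Taking t = 52 gives x = 36 + 43·52 = 2272.
Check: 2272 mod 43 = 36, 2272 mod 70 = 32. ✓

x = 2272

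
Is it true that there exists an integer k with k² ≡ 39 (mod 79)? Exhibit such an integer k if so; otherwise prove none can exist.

No such integer exists.

79 is prime, so by Euler's criterion 39 is a square mod 79 iff 39^((79−1)/2) = 39^39 ≡ 1 (mod 79).
Squaring successively (mod 79): 39^2 = 1521 ≡ 20; 39^4 ≡ 20² = 400 ≡ 5; 39^8 ≡ 5² = 25 ≡ 25; 39^16 ≡ 25² = 625 ≡ 72; 39^32 ≡ 72² = 5184 ≡ 49.
Since 39 = 32 + 4 + 2 + 1, 39^39 ≡ 49 · 5 · 20 · 39; multiplying out mod 79: 49·5 = 245 ≡ 8, then 8·20 = 160 ≡ 2, then 2·39 = 78 ≡ 78. Thus 39^39 ≡ 78 ≡ −1 (mod 79).
The value −1 means 39 is a non-residue modulo 79, so k² ≡ 39 (mod 79) is impossible.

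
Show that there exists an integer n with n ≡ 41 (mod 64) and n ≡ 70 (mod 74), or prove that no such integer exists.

No such integer exists.

Reduce both congruences modulo 2, which divides 64 and 74: they say n ≡ 41 (mod 2) and n ≡ 70 (mod 2).
These are incompatible: 41 − 70 = -29 is not divisible by 2.
Therefore no such n exists.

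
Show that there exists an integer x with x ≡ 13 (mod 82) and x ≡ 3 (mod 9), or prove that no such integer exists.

The moduli 82 and 9 are coprime, so by the Chinese Remainder Theorem a unique solution modulo 738 exists.
Any solution of the first congruence is x = 13 + 82t; substituting into the second, 82t ≡ 3 − 13 ≡ 8 (mod 9).
82 ≡ 1 (mod 9), so this reads 1t ≡ 8 (mod 9). So t ≡ 8 (mod 9).
With t = 8: x = 13 + 82·8 = 669.
Indeed 669 ≡ 13 (mod 82) and 669 ≡ 3 (mod 9).

x = 669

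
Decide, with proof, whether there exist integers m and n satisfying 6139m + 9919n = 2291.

Any value of 6139m + 9919n is a multiple of gcd(6139, 9919) = 7.
But 2291 is not a multiple of 7 (it leaves remainder 2).
Therefore 6139m + 9919n = 2291 has no solution in integers.

There are no such integers.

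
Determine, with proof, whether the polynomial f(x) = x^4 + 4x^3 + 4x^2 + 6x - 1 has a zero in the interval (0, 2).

Yes, f has a root in the interval.

f(0) = -1 and f(2) = 75, which have opposite signs.
As a polynomial, f is continuous on every closed interval.
By the Intermediate Value Theorem, f takes the value 0 somewhere in the open interval.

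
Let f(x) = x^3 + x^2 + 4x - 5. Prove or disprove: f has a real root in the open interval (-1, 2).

Yes, f has a root in the interval.

f(-1) = -9 and f(2) = 15, which have opposite signs.
As a polynomial, f is continuous on every closed interval.
By the Intermediate Value Theorem f must vanish at some point of (-1, 2).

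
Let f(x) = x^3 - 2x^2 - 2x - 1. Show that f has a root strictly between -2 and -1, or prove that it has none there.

No.

f(-2) = -13 and f(-1) = -2, both negative, so a sign-change argument is unavailable; we show f keeps this sign on the whole interval.
Shift to the endpoint -1: with x = -1 − u (0 < u < 1), one computes f(-1 − u) = -u^3 - 5u^2 - 5u - 2.
All 4 nonzero coefficients of this polynomial in u are negative; hence for u > 0 the value is a sum of negative terms (the constant -2 among them).
So f is strictly negative on (-2, -1); no root exists in the interval.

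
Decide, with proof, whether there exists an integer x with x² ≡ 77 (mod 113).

x = 23

x = 23 works: 23² = 529, and 529 − 77 = 452 = 4·113.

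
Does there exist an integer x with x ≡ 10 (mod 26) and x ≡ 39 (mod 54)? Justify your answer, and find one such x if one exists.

gcd(26, 54) = 2. If x ≡ 10 (mod 26) and x ≡ 39 (mod 54), then x ≡ 10 (mod 2) and x ≡ 39 (mod 2).
However 10 ≡ 0 and 39 ≡ 1 (mod 2), and 0 ≠ 1.
Hence the system has no solution.

No, no such integer exists.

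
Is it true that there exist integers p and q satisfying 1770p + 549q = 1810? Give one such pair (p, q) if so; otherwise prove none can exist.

gcd(1770, 549) = 3, so every integer of the form 1770p + 549q is a multiple of 3.
However 1810 leaves remainder 1 on division by 3.
Therefore 1770p + 549q = 1810 has no solution in integers.

There are no such integers.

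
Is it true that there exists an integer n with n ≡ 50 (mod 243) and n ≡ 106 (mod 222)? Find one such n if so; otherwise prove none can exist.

No such integer exists.

Both moduli are multiples of 3 = gcd(243, 222), so any solution would satisfy n ≡ 50 and n ≡ 106 modulo 3 simultaneously.
However 50 ≡ 2 and 106 ≡ 1 (mod 3), and 2 ≠ 1.
Hence the system has no solution.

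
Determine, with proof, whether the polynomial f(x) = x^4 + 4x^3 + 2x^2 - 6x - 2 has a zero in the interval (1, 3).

f(1) = -1 and f(3) = 187, which have opposite signs.
Since f is a polynomial it is continuous on [1, 3].
By the Intermediate Value Theorem, f takes the value 0 somewhere in the open interval.

Such a root exists.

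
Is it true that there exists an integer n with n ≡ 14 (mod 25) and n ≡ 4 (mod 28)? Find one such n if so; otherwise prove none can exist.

n = 564

gcd(25, 28) = 1, so the Chinese Remainder Theorem guarantees exactly one residue class mod 700 satisfying both.
Write n = 14 + 25t and require 14 + 25t ≡ 4 (mod 28), i.e. 25t ≡ 18 (mod 28).
Note 25·9 = 225 ≡ 1 (mod 28) (as 225 − 1 = 8·28), so 25⁻¹ ≡ 9.
Multiplying by 9: t ≡ 9·18 = 162 ≡ 22 (mod 28).
With t = 22: n = 14 + 25·22 = 564.
Check: 564 mod 25 = 14, 564 mod 28 = 4. ✓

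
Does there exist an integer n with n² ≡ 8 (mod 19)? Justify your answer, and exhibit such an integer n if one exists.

Squares mod 19 repeat after n = 9 (as (−n)² = n²); for n = 0..9 they are 0, 1, 4, 9, 16, 6, 17, 11, 7, 5.
So the quadratic residues mod 19 are {0, 1, 4, 5, 6, 7, 9, 11, 16, 17}, and 8 is not among them.
Therefore n² ≡ 8 (mod 19) has no solution.

No such integer exists.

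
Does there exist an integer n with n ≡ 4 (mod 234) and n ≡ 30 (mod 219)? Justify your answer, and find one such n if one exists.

No such integer exists.

Reduce both congruences modulo 3, which divides 234 and 219: they say n ≡ 4 (mod 3) and n ≡ 30 (mod 3).
However 4 ≡ 1 and 30 ≡ 0 (mod 3), and 1 ≠ 0.
Hence the system has no solution.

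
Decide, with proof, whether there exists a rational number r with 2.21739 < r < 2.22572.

Look for a denominator N such that an integer falls strictly between N·2.21739 and N·2.22572. N = 9 works: 9·2.21739 = 19.95651 < 20 < 20.03148 = 9·2.22572.
Dividing back, 2.21739 < 20/9 < 2.22572, and 20/9 is rational.

r = 20/9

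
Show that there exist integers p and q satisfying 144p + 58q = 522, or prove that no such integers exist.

p = 0, q = 9

gcd(144, 58) = 2, and 2 divides 522, so integer solutions exist.
Dividing through by 2 reduces the equation to 72p + 29q = 261.
Euclidean algorithm: 72 = 2·29 + 14, 29 = 2·14 + 1, 14 = 14·1 + 0.
Working back up the chain: 1 = 29 − 2·14 = 29 − 2·(72 − 2·29) = −2·72 + 5·29. So 72·(-2) + 29·5 = 1.
Multiplying through by 261: p = (-2)·261 = -522, q = 5·261 = 1305 is a solution.
Adding 18·29 to p and subtracting 18·72 from q gives the tidier solution (0, 9).
Indeed 144·0 + 58·9 = 0 + 522 = 522.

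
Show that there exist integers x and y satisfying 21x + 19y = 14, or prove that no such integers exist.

x = 7, y = -7

21 and 19 are coprime, so 21x + 19y ranges over all of ℤ.
Dividing repeatedly: 21 = 1·19 + 2, 19 = 9·2 + 1, 2 = 2·1 + 0.
Back-substituting, 1 = 19 − 9·2 = 19 − 9·(21 − 1·19) = −9·21 + 10·19; that is, 21·(-9) + 19·10 = 1.
Multiplying through by 14: x = (-9)·14 = -126, y = 10·14 = 140 is a solution.
Shifting by a multiple of (19, −21) keeps it a solution: x = -126 + 7·19 = 7, y = 140 − 7·21 = -7.
Indeed 21·7 + 19·(-7) = 147 − 133 = 14.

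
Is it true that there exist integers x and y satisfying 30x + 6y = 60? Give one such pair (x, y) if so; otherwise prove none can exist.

x = 0, y = 10

Every value of 30x + 6y is a multiple of gcd(30, 6) = 6; since 6 ∣ 60, solutions exist.
Dividing through by 6 reduces the equation to 5x + 1y = 10.
The coefficient of y is 1, so setting x = 0 and y = 10 already solves it.
Indeed 30·0 + 6·10 = 0 + 60 = 60.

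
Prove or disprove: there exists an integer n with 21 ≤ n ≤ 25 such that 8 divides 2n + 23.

No such integer n in that range exists.

At n = 21, 2·21 + 23 = 65 ≡ 1 (mod 8), and each step in n adds 2, giving residues 1, 3, 5, 7, 1 for n = 21, 22, …, 25.
Since 0 is absent from this list, 8 ∤ 2n + 23 for every n with 21 ≤ n ≤ 25.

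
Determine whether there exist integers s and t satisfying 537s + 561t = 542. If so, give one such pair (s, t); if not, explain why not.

Any value of 537s + 561t is a multiple of gcd(537, 561) = 3.
But 542 = 3·180 + 2, so 3 ∤ 542.
Therefore 537s + 561t = 542 has no solution in integers.

No, no such integers exist.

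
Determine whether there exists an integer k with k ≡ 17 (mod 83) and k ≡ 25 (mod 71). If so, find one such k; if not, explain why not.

gcd(83, 71) = 1, so the Chinese Remainder Theorem guarantees exactly one residue class mod 5893 satisfying both.
Any solution of the first congruence is k = 17 + 83t; substituting into the second, 83t ≡ 25 − 17 ≡ 8 (mod 71).
83 ≡ 12 (mod 71), so this reads 12t ≡ 8 (mod 71). Since 12·6 = 72 = 1·71 + 1, the inverse of 12 mod 71 is 6.
Multiplying by 6: t ≡ 6·8 = 48 (mod 71).
With t = 48: k = 17 + 83·48 = 4001.
Indeed 4001 ≡ 17 (mod 83) and 4001 ≡ 25 (mod 71).

k = 4001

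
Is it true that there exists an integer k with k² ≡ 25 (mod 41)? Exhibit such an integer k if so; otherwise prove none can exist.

Take k = 5. Then 5² = 25, and since 0 ≤ 25 < 41 this is already reduced: 5² ≡ 25 (mod 41).

k = 5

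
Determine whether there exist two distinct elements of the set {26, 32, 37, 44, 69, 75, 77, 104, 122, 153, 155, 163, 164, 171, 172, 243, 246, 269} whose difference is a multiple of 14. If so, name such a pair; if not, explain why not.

32 mod 14 = 4 and 172 mod 14 = 4, so 172 − 32 = 140 = 10·14.

32 and 172 are such a pair.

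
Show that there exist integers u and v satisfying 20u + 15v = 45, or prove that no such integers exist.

Every value of 20u + 15v is a multiple of gcd(20, 15) = 5; since 5 ∣ 45, solutions exist.
Dividing through by 5 reduces the equation to 4u + 3v = 9.
Dividing repeatedly: 4 = 1·3 + 1, 3 = 3·1 + 0.
Back-substituting, 1 = 4 − 1·3; that is, 4·1 + 3·(-1) = 1.
Times 9: 4·9 + 3·(-9) = 9, so (9, -9) solves it.
Shifting by a multiple of (3, −4) keeps it a solution: u = 9 − 3·3 = 0, v = -9 + 3·4 = 3.
Indeed 20·0 + 15·3 = 0 + 45 = 45.

u = 0, v = 3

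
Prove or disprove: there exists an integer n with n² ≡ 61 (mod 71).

There is no such integer.

71 is prime, so by Euler's criterion 61 is a square mod 71 iff 61^((71−1)/2) = 61^35 ≡ 1 (mod 71).
Squaring successively (mod 71): 61^2 = 3721 ≡ 29; 61^4 ≡ 29² = 841 ≡ 60; 61^8 ≡ 60² = 3600 ≡ 50; 61^16 ≡ 50² = 2500 ≡ 15; 61^32 ≡ 15² = 225 ≡ 12.
Since 35 = 32 + 2 + 1, 61^35 ≡ 12 · 29 · 61; multiplying out mod 71: 12·29 = 348 ≡ 64, then 64·61 = 3904 ≡ 70. Thus 61^35 ≡ 70 ≡ −1 (mod 71).
The value −1 means 61 is a non-residue modulo 71, so n² ≡ 61 (mod 71) is impossible.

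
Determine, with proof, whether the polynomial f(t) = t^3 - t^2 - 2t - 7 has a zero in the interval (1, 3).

f(1) = -9 and f(3) = 5, which have opposite signs.
f is continuous everywhere (it is a polynomial), in particular on [1, 3].
By the Intermediate Value Theorem, f takes the value 0 somewhere in the open interval.

Such a root exists.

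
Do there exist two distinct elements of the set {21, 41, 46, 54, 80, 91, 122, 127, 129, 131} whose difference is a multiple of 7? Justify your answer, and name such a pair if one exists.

Both 21 and 91 leave remainder 0 on division by 7; their difference 70 = 10·7 is a multiple of 7.

The pair (21, 91) works.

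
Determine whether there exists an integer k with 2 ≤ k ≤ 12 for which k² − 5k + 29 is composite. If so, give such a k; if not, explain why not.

At k = 9: 9² − 5·9 + 29 = 65 = 5·13, which is composite.

k = 9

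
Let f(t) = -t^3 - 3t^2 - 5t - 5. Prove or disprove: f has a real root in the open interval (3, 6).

f(3) = -74 and f(6) = -359, both negative.
The derivative f'(t) = -3t^2 - 6t - 5 is a quadratic with discriminant (-6)² − 4·(-3)·(-5) = -24 < 0; it never vanishes, so it is always negative (sign of the leading coefficient).
Hence f is strictly decreasing on ℝ, and in particular on [3, 6]. A strictly monotone function with same-sign endpoint values stays negative on the whole interval, so f has no zero in (3, 6).

No.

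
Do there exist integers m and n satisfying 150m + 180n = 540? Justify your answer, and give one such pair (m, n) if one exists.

gcd(150, 180) = 30, and 30 divides 540, so integer solutions exist.
Dividing through by 30 reduces the equation to 5m + 6n = 18.
Run the Euclidean algorithm on 6 and 5: 6 = 1·5 + 1, 5 = 5·1 + 0.
Working back up the chain: 1 = 6 − 1·5. So 5·(-1) + 6·1 = 1.
Scaling by 18 gives the particular solution (m, n) = (-18, 18).
The general solution is m = -18 + 6k, n = 18 − 5k; taking k = 3 gives the smaller pair m = 0, n = 3.
Indeed 150·0 + 180·3 = 0 + 540 = 540.

m = 0, n = 3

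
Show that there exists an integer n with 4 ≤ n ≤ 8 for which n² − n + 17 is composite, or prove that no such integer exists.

No such integer n in that range exists.

The values for n = 4, 5, …, 8 are 29, 37, 47, 59, 73, and each of these is prime.
So no value in the range makes the expression composite.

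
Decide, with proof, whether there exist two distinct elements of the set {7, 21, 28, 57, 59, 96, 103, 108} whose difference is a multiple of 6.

7 mod 6 = 1 and 103 mod 6 = 1, so 103 − 7 = 96 = 16·6.

7 and 103 are such a pair.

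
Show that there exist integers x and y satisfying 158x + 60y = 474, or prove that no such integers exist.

x = 3, y = 0

gcd(158, 60) = 2, and 2 divides 474, so integer solutions exist.
Dividing through by 2 reduces the equation to 79x + 30y = 237.
Run the Euclidean algorithm on 79 and 30: 79 = 2·30 + 19, 30 = 1·19 + 11, 19 = 1·11 + 8, 11 = 1·8 + 3, 8 = 2·3 + 2, 3 = 1·2 + 1, 2 = 2·1 + 0.
Working back up the chain: 1 = 3 − 1·2 = 3 − (8 − 2·3) = −8 + 3·3 = −8 + 3·(11 − 1·8) = 3·11 − 4·8 = 3·11 − 4·(19 − 1·11) = −4·19 + 7·11 = −4·19 + 7·(30 − 1·19) = 7·30 − 11·19 = 7·30 − 11·(79 − 2·30) = −11·79 + 29·30. So 79·(-11) + 30·29 = 1.
Scaling by 237 gives the particular solution (x, y) = (-2607, 6873).
Shifting by a multiple of (30, −79) keeps it a solution: x = -2607 + 87·30 = 3, y = 6873 − 87·79 = 0.
Check: 158·3 + 60·0 = 474 + 0 = 474. ✓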